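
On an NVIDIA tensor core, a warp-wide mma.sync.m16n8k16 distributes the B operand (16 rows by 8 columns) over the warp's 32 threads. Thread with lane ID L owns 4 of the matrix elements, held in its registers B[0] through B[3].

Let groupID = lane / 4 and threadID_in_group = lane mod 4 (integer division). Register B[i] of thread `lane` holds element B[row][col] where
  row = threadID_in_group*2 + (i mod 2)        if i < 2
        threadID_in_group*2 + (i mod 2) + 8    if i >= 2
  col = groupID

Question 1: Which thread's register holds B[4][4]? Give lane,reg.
c=4->g=4  r=4->rb=0,t=2,b0=0
L=4*4+2=18  i=0*2+0=0

18,0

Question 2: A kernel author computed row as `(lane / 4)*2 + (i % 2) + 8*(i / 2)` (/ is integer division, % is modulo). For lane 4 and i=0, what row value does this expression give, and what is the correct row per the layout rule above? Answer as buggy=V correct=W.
buggy=2 correct=0

`(lane / 4)*2 + (i % 2) + 8*(i / 2)`[4,0]⇒2
L=4⇒gr=4>>2=1, th=4&3=0
[0]⇒row 0·2+0+0=0  col gr=1
row: 2 vs 0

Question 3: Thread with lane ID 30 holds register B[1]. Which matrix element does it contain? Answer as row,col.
5,7

lane 30->30/4=7, 30 mod 4=2
i=1  r:2·2+1+0->5  c:7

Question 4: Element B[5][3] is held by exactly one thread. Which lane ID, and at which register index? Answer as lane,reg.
14,1

c=3->g=3  r=5->rb=0,t=2,b0=1
L=3*4+2=14  i=0*2+1=1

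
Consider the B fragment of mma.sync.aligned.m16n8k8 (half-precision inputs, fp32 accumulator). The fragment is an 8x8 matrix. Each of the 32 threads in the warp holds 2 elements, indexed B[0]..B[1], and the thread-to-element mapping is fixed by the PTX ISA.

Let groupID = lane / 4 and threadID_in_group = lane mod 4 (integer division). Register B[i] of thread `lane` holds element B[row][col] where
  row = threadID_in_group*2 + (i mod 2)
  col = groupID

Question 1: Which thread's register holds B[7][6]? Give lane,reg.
c=6->g=6  r=7->t=3,b0=1
L=6*4+3=27  i=1=1

27,1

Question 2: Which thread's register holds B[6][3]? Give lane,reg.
c=3->g=3  r=6->t=3,b0=0
L=3*4+3=15  i=0=0

15,0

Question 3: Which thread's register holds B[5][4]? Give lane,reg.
c=4⇒gr=4  r=5⇒th=2,odd=1
L=4*4+2=18  i=1=1

18,1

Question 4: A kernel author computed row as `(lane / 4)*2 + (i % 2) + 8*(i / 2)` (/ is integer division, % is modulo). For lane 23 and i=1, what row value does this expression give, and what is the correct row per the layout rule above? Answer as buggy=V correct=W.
`(lane / 4)*2 + (i % 2) + 8*(i / 2)`[23,1]->11
23: g=5,t=3
[1] (3*2+1,5) = (7,5)
row: 11 vs 7

buggy=11 correct=7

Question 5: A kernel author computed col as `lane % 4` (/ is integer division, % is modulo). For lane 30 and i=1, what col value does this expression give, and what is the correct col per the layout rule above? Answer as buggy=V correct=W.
buggy=2 correct=7

`lane % 4`[30,1]->2
L=30->gid=30>>2=7, tid=30&3=2
[1]->row 2·2+1=5  col gid=7
col: 2 vs 7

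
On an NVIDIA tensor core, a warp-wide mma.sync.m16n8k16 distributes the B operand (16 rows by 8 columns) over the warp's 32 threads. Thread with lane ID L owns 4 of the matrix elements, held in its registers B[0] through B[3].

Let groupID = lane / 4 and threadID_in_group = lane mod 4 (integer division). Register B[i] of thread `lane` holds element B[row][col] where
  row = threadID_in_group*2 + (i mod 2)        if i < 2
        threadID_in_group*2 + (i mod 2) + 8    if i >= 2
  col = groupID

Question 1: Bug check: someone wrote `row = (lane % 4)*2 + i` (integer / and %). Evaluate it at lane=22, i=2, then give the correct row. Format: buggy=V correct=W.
buggy=6 correct=12

`(lane % 4)*2 + i`[22,2]->6
22: gid=5,tid=2
[2] (2*2+0+8,5) = (12,5)
row: 6 vs 12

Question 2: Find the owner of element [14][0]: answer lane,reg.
3,2

c: 0->gid=0  r: 14->r8=1,tid=3,i&1=0
L=0*4+3=3  i=1*2+0=2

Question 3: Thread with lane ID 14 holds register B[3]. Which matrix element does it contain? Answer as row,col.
lane 14⇒14/4=3, 14 mod 4=2
i=3  r:2·2+1+8⇒13  c:3

13,3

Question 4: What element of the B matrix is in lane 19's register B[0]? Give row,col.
6,4

L=19⇒gr=19>>2=4, th=19&3=3
[0]⇒row 3·2+0+0=6  col gr=4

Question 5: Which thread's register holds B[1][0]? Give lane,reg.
0,1

c:0=>grp=0  r:1=>rB=0,tig=0,lo=1
L=0*4+0=0  i=0*2+1=1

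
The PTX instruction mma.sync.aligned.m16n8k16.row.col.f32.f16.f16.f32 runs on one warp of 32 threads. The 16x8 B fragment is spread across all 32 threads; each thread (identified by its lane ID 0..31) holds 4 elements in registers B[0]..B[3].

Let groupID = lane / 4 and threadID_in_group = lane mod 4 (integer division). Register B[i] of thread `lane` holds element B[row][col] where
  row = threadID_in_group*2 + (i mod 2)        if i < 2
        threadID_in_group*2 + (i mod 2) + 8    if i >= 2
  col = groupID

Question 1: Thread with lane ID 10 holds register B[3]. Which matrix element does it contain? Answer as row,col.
13,2

lane 10: gr=2 (10/4), th=2 (10%4)
i=3: r=2*2+1+8=13, c=gr=2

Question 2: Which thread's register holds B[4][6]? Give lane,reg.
26,0

c=6→G=6  r=4→rhi=0,T=2,p=0
L=6*4+2=26  i=0*2+0=0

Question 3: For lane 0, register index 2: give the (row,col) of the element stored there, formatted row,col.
0: gid=0,tid=0
[2] (0*2+0+8,0) = (8,0)

8,0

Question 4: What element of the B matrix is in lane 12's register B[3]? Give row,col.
9,3

12: gr=3,th=0
[3] (0*2+1+8,3) = (9,3)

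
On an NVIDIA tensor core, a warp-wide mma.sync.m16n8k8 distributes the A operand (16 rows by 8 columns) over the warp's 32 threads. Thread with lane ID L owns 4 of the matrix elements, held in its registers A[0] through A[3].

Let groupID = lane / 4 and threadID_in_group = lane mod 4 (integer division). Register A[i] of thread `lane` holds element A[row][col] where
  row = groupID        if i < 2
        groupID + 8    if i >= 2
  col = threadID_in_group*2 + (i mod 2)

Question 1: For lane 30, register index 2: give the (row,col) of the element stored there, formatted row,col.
lane 30: g=7 (30/4), t=2 (30%4)
i=2: r=7+8=15, c=2*2+0=4

15,4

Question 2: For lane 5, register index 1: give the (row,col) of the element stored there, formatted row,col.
1,3

L=5→G=5>>2=1, T=5&3=1
[1]→row 1+0=1  col 1·2+1=3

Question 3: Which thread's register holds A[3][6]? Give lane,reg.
15,0

r: 3->gid=3,r8=0  c: 6->tid=3,i&1=0
L=3*4+3=15  i=0*2+0=0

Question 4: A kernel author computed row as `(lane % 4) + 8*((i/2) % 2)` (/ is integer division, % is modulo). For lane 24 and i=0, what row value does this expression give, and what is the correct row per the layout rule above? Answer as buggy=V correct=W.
buggy=0 correct=6

`(lane % 4) + 8*((i/2) % 2)`[24,0]->0
lane 24->24/4=6, 24 mod 4=0
i=0  r:6+0->6  c:2·0+0->0
row: 0 vs 6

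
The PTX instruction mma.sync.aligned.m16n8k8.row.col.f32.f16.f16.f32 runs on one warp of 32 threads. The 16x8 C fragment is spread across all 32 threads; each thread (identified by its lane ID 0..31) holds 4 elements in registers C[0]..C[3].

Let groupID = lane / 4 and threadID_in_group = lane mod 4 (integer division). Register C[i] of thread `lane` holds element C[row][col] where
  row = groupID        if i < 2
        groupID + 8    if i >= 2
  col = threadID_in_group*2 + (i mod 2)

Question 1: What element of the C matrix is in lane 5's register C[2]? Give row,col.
5: gr=1,th=1
[2] (1+8,1*2+0) = (9,2)

9,2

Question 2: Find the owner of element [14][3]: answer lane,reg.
25,3

r:14=>grp=6,rB=1  c:3=>tig=1,lo=1
L=6*4+1=25  i=1*2+1=3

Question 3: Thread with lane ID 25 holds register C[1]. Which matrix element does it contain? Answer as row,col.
lane 25: gid=6 (25/4), tid=1 (25%4)
i=1: r=6+0=6, c=1*2+1=3

6,3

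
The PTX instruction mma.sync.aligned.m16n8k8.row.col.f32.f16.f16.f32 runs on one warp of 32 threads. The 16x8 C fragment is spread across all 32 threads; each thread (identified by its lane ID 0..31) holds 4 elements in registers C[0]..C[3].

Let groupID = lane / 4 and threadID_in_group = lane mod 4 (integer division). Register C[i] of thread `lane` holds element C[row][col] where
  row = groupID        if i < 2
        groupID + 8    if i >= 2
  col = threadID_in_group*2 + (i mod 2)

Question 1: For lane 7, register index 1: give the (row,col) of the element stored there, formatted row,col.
lane 7: grp=1 (7/4), tig=3 (7%4)
i=1: r=1+0=1, c=3*2+1=7

1,7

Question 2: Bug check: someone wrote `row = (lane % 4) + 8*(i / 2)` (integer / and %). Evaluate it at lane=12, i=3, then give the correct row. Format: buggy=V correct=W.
buggy=8 correct=11

`(lane % 4) + 8*(i / 2)`[12,3]→8
lane 12→12/4=3, 12 mod 4=0
i=3  r:3+8→11  c:2·0+1→1
row: 8 vs 11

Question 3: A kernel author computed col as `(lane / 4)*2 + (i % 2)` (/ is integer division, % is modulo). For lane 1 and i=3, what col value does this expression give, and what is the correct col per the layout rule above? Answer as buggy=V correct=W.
buggy=1 correct=3

`(lane / 4)*2 + (i % 2)`[1,3]->1
L=1->g=1>>2=0, t=1&3=1
[3]->row 0+8=8  col 1·2+1=3
col: 1 vs 3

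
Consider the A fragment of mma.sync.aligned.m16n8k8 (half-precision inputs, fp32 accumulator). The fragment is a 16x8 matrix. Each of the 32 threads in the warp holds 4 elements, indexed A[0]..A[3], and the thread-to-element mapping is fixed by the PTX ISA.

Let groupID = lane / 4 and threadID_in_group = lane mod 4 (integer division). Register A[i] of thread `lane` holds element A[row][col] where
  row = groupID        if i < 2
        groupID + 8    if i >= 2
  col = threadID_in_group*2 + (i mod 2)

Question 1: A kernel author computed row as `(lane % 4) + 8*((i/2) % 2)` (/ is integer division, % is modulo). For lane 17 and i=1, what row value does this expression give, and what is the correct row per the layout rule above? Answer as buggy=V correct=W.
buggy=1 correct=4

`(lane % 4) + 8*((i/2) % 2)`[17,1]=>1
lane 17: grp=4 (17/4), tig=1 (17%4)
i=1: r=4+0=4, c=1*2+1=3
row: 1 vs 4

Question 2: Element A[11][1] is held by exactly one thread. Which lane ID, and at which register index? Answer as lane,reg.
12,3

r: 11->gid=3,r8=1  c: 1->tid=0,i&1=1
L=3*4+0=12  i=1*2+1=3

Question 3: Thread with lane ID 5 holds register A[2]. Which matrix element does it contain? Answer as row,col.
9,2

5: G=1,T=1
[2] (1+8,1*2+0) = (9,2)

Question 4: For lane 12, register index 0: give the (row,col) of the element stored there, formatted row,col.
lane 12=>12/4=3, 12 mod 4=0
i=0  r:3+0=>3  c:2·0+0=>0

3,0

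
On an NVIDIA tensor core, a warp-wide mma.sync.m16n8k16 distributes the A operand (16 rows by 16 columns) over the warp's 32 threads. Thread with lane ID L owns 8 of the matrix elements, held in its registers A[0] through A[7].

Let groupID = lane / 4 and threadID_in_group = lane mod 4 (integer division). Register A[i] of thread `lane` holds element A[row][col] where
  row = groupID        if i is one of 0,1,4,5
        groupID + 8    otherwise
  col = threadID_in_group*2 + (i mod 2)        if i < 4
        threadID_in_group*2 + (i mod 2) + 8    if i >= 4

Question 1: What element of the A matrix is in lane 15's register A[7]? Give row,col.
11,15

L=15→G=15>>2=3, T=15&3=3
[7]→row 3+8=11  col 3·2+1+8=15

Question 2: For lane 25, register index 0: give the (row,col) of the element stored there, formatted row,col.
lane 25: gr=6 (25/4), th=1 (25%4)
i=0: r=6+0=6, c=1*2+0+0=2

6,2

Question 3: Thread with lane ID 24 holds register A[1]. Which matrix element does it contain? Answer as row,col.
lane 24->24/4=6, 24 mod 4=0
i=1  r:6+0->6  c:2·0+1+0->1

6,1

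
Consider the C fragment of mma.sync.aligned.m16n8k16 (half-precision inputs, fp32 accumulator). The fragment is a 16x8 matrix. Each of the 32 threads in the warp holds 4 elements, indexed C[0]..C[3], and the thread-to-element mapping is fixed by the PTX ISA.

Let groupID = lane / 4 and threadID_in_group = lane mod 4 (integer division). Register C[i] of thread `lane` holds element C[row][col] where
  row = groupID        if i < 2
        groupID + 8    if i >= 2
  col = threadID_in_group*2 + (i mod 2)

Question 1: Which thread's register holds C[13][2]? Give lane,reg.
21,2

r=13→G=5,rhi=1  c=2→T=1,p=0
L=5*4+1=21  i=1*2+0=2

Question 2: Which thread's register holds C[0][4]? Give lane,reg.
r: 0->gid=0,r8=0  c: 4->tid=2,i&1=0
L=0*4+2=2  i=0*2+0=0

2,0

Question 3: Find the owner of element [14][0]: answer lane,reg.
24,2

r:14=>grp=6,rB=1  c:0=>tig=0,lo=0
L=6*4+0=24  i=1*2+0=2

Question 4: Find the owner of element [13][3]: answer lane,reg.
r: 13->gid=5,r8=1  c: 3->tid=1,i&1=1
L=5*4+1=21  i=1*2+1=3

21,3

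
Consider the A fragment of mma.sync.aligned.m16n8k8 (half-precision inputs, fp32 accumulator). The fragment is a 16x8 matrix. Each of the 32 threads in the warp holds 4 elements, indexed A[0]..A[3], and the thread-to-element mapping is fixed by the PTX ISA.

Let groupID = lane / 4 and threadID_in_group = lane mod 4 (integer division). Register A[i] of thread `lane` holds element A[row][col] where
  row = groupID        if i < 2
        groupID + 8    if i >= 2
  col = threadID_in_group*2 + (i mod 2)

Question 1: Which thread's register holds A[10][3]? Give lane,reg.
9,3

r: 10->gid=2,r8=1  c: 3->tid=1,i&1=1
L=2*4+1=9  i=1*2+1=3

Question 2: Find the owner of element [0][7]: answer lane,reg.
3,1

r=0->g=0,rb=0  c=7->t=3,b0=1
L=0*4+3=3  i=0*2+1=1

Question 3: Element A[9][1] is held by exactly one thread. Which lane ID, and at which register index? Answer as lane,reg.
r=9->g=1,rb=1  c=1->t=0,b0=1
L=1*4+0=4  i=1*2+1=3

4,3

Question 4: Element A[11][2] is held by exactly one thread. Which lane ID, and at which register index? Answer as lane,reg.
r: 11->gid=3,r8=1  c: 2->tid=1,i&1=0
L=3*4+1=13  i=1*2+0=2

13,2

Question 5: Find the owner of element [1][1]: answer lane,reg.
4,1

r=1⇒gr=1,Rb=0  c=1⇒th=0,odd=1
L=1*4+0=4  i=0*2+1=1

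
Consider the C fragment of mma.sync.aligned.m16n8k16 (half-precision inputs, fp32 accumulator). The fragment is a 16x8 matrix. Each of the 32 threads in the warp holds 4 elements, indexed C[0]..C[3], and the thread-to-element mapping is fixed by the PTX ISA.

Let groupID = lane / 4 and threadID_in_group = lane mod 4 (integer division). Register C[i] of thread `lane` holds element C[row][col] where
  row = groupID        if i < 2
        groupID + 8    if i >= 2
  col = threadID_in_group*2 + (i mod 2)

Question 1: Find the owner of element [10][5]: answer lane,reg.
r=10⇒gr=2,Rb=1  c=5⇒th=2,odd=1
L=2*4+2=10  i=1*2+1=3

10,3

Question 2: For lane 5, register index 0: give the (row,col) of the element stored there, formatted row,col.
lane 5->5/4=1, 5 mod 4=1
i=0  r:1+0->1  c:2·1+0->2

1,2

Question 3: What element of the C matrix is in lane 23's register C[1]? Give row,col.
5,7

lane 23: G=5 (23/4), T=3 (23%4)
i=1: r=5+0=5, c=3*2+1=7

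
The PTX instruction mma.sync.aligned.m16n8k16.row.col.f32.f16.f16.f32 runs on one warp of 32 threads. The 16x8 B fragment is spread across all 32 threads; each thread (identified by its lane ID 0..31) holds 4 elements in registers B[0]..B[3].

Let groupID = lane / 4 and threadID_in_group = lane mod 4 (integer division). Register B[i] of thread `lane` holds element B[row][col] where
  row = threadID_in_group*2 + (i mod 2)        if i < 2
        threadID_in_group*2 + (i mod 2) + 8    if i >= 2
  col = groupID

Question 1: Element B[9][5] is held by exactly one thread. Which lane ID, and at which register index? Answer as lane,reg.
c=5⇒gr=5  r=9⇒Rb=1,th=0,odd=1
L=5*4+0=20  i=1*2+1=3

20,3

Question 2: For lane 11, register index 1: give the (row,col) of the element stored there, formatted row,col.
7,2

L=11->gid=11>>2=2, tid=11&3=3
[1]->row 3·2+1+0=7  col gid=2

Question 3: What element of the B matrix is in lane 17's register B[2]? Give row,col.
10,4

lane 17: G=4 (17/4), T=1 (17%4)
i=2: r=1*2+0+8=10, c=G=4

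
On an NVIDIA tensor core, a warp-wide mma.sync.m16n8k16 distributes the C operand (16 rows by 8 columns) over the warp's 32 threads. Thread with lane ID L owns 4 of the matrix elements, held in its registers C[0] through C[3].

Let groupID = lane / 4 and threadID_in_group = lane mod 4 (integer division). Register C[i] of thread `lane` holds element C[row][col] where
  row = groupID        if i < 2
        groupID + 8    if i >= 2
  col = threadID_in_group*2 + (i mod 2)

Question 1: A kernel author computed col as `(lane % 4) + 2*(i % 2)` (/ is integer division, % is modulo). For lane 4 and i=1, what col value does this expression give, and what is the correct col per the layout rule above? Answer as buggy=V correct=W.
`(lane % 4) + 2*(i % 2)`[4,1]=>2
lane 4=>4/4=1, 4 mod 4=0
i=1  r:1+0=>1  c:2·0+1=>1
col: 2 vs 1

buggy=2 correct=1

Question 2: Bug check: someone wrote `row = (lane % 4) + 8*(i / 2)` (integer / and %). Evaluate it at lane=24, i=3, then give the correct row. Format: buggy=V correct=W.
`(lane % 4) + 8*(i / 2)`[24,3]→8
lane 24: G=6 (24/4), T=0 (24%4)
i=3: r=6+8=14, c=0*2+1=1
row: 8 vs 14

buggy=8 correct=14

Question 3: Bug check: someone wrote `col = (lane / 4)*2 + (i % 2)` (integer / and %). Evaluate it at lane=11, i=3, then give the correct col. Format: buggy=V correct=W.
`(lane / 4)*2 + (i % 2)`[11,3]⇒5
11: gr=2,th=3
[3] (2+8,3*2+1) = (10,7)
col: 5 vs 7

buggy=5 correct=7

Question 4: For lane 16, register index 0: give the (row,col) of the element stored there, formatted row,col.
4,0

L=16->g=16>>2=4, t=16&3=0
[0]->row 4+0=4  col 0·2+0=0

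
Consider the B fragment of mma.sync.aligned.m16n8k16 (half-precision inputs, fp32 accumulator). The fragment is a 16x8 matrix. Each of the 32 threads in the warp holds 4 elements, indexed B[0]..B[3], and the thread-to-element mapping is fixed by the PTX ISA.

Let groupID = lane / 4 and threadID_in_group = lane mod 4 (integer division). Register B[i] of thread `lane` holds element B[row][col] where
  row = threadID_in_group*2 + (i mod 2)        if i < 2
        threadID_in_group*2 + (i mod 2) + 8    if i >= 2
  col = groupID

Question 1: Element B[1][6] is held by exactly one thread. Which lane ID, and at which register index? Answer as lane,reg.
24,1

c=6→G=6  r=1→rhi=0,T=0,p=1
L=6*4+0=24  i=0*2+1=1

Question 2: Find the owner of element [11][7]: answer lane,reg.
29,3

c: 7->gid=7  r: 11->r8=1,tid=1,i&1=1
L=7*4+1=29  i=1*2+1=3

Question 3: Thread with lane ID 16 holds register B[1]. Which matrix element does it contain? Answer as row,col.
1,4

L=16->g=16>>2=4, t=16&3=0
[1]->row 0·2+1+0=1  col g=4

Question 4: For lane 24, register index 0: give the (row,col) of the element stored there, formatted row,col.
L=24->gid=24>>2=6, tid=24&3=0
[0]->row 0·2+0+0=0  col gid=6

0,6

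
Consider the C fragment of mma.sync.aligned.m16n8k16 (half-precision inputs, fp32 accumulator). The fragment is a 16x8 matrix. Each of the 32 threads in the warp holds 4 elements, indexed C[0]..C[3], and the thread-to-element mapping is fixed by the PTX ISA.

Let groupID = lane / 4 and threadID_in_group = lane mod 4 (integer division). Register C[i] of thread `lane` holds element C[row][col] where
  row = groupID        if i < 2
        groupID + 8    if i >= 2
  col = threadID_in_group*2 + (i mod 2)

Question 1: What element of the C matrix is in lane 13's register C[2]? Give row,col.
13: grp=3,tig=1
[2] (3+8,1*2+0) = (11,2)

11,2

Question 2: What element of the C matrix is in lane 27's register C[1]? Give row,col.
L=27=>grp=27>>2=6, tig=27&3=3
[1]=>row 6+0=6  col 3·2+1=7

6,7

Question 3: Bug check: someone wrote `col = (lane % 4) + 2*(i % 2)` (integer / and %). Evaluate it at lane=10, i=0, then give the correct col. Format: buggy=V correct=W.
buggy=2 correct=4

`(lane % 4) + 2*(i % 2)`[10,0]→2
lane 10→10/4=2, 10 mod 4=2
i=0  r:2+0→2  c:2·2+0→4
col: 2 vs 4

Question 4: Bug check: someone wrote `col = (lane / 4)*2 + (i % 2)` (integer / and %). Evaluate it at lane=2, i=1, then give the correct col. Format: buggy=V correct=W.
`(lane / 4)*2 + (i % 2)`[2,1]=>1
2: grp=0,tig=2
[1] (0+0,2*2+1) = (0,5)
col: 1 vs 5

buggy=1 correct=5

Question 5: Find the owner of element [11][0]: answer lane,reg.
12,2

r=11->g=3,rb=1  c=0->t=0,b0=0
L=3*4+0=12  i=1*2+0=2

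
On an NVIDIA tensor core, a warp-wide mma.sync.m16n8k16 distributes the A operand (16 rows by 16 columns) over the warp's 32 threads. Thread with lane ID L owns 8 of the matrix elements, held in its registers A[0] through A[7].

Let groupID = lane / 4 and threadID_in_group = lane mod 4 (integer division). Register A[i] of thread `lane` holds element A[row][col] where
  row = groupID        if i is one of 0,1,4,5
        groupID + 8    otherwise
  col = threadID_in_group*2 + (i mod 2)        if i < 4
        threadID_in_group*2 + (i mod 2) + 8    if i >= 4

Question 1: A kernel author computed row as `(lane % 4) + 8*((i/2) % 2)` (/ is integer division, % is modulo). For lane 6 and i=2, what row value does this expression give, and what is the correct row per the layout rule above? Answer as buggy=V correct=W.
`(lane % 4) + 8*((i/2) % 2)`[6,2]=>10
lane 6: grp=1 (6/4), tig=2 (6%4)
i=2: r=1+8=9, c=2*2+0+0=4
row: 10 vs 9

buggy=10 correct=9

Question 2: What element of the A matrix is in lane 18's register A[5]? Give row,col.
4,13

L=18→G=18>>2=4, T=18&3=2
[5]→row 4+0=4  col 2·2+1+8=13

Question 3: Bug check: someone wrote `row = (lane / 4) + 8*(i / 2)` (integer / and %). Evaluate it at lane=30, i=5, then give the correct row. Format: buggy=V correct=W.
buggy=23 correct=7

`(lane / 4) + 8*(i / 2)`[30,5]→23
lane 30→30/4=7, 30 mod 4=2
i=5  r:7+0→7  c:2·2+1+8→13
row: 23 vs 7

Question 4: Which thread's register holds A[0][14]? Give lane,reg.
3,4

r:0=>grp=0,rB=0  c:14=>cB=1,tig=3,lo=0
L=0*4+3=3  i=1*4+0*2+0=4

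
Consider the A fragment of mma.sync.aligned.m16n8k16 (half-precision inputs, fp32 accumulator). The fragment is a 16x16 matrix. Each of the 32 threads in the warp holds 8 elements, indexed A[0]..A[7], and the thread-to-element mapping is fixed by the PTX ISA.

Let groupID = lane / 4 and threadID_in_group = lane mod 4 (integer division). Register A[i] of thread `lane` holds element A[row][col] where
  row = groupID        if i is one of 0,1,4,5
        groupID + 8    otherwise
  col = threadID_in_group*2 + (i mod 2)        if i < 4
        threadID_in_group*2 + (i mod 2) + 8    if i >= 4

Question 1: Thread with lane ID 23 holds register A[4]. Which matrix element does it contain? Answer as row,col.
5,14

lane 23: g=5 (23/4), t=3 (23%4)
i=4: r=5+0=5, c=3*2+0+8=14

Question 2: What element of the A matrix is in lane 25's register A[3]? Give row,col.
L=25→G=25>>2=6, T=25&3=1
[3]→row 6+8=14  col 1·2+1+0=3

14,3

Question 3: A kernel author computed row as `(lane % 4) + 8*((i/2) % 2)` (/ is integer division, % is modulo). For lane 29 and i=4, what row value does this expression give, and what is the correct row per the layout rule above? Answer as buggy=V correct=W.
buggy=1 correct=7

`(lane % 4) + 8*((i/2) % 2)`[29,4]⇒1
lane 29⇒29/4=7, 29 mod 4=1
i=4  r:7+0⇒7  c:2·1+0+8⇒10
row: 1 vs 7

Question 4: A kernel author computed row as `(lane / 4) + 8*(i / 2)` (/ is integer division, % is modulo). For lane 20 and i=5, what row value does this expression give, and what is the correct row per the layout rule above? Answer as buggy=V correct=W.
`(lane / 4) + 8*(i / 2)`[20,5]⇒21
L=20⇒gr=20>>2=5, th=20&3=0
[5]⇒row 5+0=5  col 0·2+1+8=9
row: 21 vs 5

buggy=21 correct=5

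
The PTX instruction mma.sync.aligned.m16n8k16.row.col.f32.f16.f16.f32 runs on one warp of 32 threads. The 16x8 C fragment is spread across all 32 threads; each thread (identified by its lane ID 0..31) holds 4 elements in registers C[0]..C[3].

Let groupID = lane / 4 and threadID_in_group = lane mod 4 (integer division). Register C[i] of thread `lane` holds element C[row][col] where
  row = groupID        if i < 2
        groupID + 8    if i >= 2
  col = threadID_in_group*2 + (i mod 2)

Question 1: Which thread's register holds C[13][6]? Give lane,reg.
23,2

r:13=>grp=5,rB=1  c:6=>tig=3,lo=0
L=5*4+3=23  i=1*2+0=2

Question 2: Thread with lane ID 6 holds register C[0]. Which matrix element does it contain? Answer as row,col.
1,4

lane 6->6/4=1, 6 mod 4=2
i=0  r:1+0->1  c:2·2+0->4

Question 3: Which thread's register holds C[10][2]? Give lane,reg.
r=10⇒gr=2,Rb=1  c=2⇒th=1,odd=0
L=2*4+1=9  i=1*2+0=2

9,2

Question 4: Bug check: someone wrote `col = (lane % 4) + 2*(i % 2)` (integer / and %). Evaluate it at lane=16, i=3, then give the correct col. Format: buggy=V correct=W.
`(lane % 4) + 2*(i % 2)`[16,3]->2
lane 16->16/4=4, 16 mod 4=0
i=3  r:4+8->12  c:2·0+1->1
col: 2 vs 1

buggy=2 correct=1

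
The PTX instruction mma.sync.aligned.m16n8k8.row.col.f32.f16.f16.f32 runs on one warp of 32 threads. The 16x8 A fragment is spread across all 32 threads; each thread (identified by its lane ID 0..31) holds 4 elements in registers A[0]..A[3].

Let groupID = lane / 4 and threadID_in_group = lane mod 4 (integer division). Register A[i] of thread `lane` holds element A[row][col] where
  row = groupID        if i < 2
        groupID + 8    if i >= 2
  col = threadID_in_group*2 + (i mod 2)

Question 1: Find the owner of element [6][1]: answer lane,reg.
24,1

r=6→G=6,rhi=0  c=1→T=0,p=1
L=6*4+0=24  i=0*2+1=1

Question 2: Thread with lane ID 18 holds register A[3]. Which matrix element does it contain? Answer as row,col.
12,5

18: gr=4,th=2
[3] (4+8,2*2+1) = (12,5)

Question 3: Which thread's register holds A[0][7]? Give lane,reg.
r:0=>grp=0,rB=0  c:7=>tig=3,lo=1
L=0*4+3=3  i=0*2+1=1

3,1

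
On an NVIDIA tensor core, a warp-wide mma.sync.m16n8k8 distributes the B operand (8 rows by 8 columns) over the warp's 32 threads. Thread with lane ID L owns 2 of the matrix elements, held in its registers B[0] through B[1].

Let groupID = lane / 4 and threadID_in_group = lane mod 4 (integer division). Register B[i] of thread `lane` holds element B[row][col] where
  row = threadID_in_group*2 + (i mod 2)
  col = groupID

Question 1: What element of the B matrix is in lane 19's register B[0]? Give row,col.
6,4

lane 19: gr=4 (19/4), th=3 (19%4)
i=0: r=3*2+0=6, c=gr=4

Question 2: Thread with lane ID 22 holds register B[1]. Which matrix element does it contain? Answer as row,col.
5,5

lane 22: G=5 (22/4), T=2 (22%4)
i=1: r=2*2+1=5, c=G=5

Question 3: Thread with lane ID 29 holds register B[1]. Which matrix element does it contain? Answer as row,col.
lane 29: grp=7 (29/4), tig=1 (29%4)
i=1: r=1*2+1=3, c=grp=7

3,7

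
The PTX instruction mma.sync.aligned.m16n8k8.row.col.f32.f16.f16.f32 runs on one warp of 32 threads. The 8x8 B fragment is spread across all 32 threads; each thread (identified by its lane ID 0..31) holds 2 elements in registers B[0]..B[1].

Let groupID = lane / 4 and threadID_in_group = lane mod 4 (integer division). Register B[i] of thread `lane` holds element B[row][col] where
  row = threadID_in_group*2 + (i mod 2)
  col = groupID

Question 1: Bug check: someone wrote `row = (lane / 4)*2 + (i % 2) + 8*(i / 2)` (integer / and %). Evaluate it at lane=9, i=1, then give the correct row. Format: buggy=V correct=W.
buggy=5 correct=3

`(lane / 4)*2 + (i % 2) + 8*(i / 2)`[9,1]=>5
L=9=>grp=9>>2=2, tig=9&3=1
[1]=>row 1·2+1=3  col grp=2
row: 5 vs 3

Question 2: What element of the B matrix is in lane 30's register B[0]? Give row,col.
4,7

lane 30→30/4=7, 30 mod 4=2
i=0  r:2·2+0→4  c:7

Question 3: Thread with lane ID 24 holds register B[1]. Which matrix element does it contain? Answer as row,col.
1,6

L=24=>grp=24>>2=6, tig=24&3=0
[1]=>row 0·2+1=1  col grp=6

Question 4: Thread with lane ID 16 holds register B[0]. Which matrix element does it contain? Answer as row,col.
L=16→G=16>>2=4, T=16&3=0
[0]→row 0·2+0=0  col G=4

0,4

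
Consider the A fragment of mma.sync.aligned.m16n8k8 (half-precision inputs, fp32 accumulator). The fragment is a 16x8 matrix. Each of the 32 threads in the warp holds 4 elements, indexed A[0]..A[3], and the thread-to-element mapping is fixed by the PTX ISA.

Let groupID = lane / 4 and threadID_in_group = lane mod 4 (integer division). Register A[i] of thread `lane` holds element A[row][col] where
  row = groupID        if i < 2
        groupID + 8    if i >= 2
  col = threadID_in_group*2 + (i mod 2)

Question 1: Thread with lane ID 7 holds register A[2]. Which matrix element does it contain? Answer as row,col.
lane 7: grp=1 (7/4), tig=3 (7%4)
i=2: r=1+8=9, c=3*2+0=6

9,6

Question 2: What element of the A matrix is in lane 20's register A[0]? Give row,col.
lane 20: gr=5 (20/4), th=0 (20%4)
i=0: r=5+0=5, c=0*2+0=0

5,0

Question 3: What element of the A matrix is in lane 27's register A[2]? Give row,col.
L=27=>grp=27>>2=6, tig=27&3=3
[2]=>row 6+8=14  col 3·2+0=6

14,6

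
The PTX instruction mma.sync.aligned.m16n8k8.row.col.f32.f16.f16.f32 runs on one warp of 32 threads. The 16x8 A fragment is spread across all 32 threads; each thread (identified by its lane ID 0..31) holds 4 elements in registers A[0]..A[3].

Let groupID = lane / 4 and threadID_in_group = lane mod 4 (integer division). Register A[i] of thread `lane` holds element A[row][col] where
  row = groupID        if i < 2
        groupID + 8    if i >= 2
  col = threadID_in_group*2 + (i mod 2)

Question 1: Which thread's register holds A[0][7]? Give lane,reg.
r:0=>grp=0,rB=0  c:7=>tig=3,lo=1
L=0*4+3=3  i=0*2+1=1

3,1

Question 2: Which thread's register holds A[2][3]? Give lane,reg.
r=2⇒gr=2,Rb=0  c=3⇒th=1,odd=1
L=2*4+1=9  i=0*2+1=1

9,1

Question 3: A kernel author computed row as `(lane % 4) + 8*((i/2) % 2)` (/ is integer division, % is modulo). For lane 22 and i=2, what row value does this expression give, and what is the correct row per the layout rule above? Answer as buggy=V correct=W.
buggy=10 correct=13

`(lane % 4) + 8*((i/2) % 2)`[22,2]->10
L=22->g=22>>2=5, t=22&3=2
[2]->row 5+8=13  col 2·2+0=4
row: 10 vs 13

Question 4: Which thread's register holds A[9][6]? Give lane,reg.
7,2

r=9→G=1,rhi=1  c=6→T=3,p=0
L=1*4+3=7  i=1*2+0=2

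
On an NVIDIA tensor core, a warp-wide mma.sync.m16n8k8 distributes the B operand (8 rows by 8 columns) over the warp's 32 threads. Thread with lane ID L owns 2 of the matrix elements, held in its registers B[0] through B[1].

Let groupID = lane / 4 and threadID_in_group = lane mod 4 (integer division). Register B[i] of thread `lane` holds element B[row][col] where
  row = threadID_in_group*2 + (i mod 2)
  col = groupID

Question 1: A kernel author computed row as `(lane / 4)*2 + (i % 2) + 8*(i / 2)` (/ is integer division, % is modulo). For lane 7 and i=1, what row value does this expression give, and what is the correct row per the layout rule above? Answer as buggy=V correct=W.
buggy=3 correct=7

`(lane / 4)*2 + (i % 2) + 8*(i / 2)`[7,1]→3
lane 7→7/4=1, 7 mod 4=3
i=1  r:2·3+1→7  c:1
row: 3 vs 7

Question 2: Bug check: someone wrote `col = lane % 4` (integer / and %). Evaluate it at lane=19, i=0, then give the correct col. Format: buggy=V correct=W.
`lane % 4`[19,0]->3
L=19->g=19>>2=4, t=19&3=3
[0]->row 3·2+0=6  col g=4
col: 3 vs 4

buggy=3 correct=4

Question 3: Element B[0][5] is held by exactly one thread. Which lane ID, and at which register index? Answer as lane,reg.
20,0

c=5→G=5  r=0→T=0,p=0
L=5*4+0=20  i=0=0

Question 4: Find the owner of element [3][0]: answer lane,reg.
1,1

c=0→G=0  r=3→T=1,p=1
L=0*4+1=1  i=1=1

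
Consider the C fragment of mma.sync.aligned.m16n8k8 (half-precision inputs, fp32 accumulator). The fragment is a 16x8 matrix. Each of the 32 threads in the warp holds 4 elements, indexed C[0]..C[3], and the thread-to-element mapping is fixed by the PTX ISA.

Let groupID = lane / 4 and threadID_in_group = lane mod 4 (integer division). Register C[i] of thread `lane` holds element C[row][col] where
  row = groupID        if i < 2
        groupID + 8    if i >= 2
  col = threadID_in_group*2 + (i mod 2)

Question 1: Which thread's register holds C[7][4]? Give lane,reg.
r: 7->gid=7,r8=0  c: 4->tid=2,i&1=0
L=7*4+2=30  i=0*2+0=0

30,0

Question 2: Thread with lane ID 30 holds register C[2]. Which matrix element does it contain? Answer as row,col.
15,4

lane 30: gid=7 (30/4), tid=2 (30%4)
i=2: r=7+8=15, c=2*2+0=4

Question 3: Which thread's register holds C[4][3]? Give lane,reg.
r=4⇒gr=4,Rb=0  c=3⇒th=1,odd=1
L=4*4+1=17  i=0*2+1=1

17,1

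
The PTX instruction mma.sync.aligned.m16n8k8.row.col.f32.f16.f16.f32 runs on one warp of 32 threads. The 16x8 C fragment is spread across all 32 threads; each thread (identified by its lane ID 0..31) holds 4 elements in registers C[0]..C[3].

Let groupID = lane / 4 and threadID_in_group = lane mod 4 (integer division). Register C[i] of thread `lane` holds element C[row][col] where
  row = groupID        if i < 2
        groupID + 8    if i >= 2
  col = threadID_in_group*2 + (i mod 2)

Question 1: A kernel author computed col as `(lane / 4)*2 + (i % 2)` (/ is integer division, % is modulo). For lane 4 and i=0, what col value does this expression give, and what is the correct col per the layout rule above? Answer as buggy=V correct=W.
`(lane / 4)*2 + (i % 2)`[4,0]⇒2
lane 4: gr=1 (4/4), th=0 (4%4)
i=0: r=1+0=1, c=0*2+0=0
col: 2 vs 0

buggy=2 correct=0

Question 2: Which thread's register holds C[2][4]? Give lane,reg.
10,0

r=2⇒gr=2,Rb=0  c=4⇒th=2,odd=0
L=2*4+2=10  i=0*2+0=0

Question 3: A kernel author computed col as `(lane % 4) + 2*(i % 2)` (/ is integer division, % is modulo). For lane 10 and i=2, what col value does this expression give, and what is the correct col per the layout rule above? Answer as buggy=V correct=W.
buggy=2 correct=4

`(lane % 4) + 2*(i % 2)`[10,2]->2
10: g=2,t=2
[2] (2+8,2*2+0) = (10,4)
col: 2 vs 4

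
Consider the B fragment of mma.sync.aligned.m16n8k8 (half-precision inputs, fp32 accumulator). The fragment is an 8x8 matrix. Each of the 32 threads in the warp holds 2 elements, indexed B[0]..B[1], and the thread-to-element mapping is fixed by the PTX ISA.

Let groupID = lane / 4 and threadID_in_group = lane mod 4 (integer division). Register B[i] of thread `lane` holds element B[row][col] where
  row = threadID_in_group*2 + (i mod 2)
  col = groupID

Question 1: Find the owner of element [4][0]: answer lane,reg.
c=0⇒gr=0  r=4⇒th=2,odd=0
L=0*4+2=2  i=0=0

2,0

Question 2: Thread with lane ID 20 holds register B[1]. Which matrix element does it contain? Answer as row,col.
1,5

20: G=5,T=0
[1] (0*2+1,5) = (1,5)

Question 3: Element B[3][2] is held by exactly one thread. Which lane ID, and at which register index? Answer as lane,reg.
9,1

c=2→G=2  r=3→T=1,p=1
L=2*4+1=9  i=1=1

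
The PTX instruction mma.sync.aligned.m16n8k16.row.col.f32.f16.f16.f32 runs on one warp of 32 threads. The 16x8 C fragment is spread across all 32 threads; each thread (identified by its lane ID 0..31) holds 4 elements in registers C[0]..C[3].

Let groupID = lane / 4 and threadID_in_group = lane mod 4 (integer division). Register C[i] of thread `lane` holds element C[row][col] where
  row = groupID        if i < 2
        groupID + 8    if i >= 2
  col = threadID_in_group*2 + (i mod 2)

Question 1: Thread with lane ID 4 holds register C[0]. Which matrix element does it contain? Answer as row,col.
1,0

L=4->g=4>>2=1, t=4&3=0
[0]->row 1+0=1  col 0·2+0=0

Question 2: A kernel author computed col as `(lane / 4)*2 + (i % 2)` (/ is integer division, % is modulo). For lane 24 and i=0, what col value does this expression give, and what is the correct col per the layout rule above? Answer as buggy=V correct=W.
`(lane / 4)*2 + (i % 2)`[24,0]->12
L=24->g=24>>2=6, t=24&3=0
[0]->row 6+0=6  col 0·2+0=0
col: 12 vs 0

buggy=12 correct=0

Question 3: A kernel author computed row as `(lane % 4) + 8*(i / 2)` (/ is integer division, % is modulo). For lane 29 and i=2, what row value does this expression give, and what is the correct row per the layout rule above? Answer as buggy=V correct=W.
buggy=9 correct=15

`(lane % 4) + 8*(i / 2)`[29,2]->9
29: gid=7,tid=1
[2] (7+8,1*2+0) = (15,2)
row: 9 vs 15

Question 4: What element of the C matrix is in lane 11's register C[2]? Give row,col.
10,6

lane 11: gid=2 (11/4), tid=3 (11%4)
i=2: r=2+8=10, c=3*2+0=6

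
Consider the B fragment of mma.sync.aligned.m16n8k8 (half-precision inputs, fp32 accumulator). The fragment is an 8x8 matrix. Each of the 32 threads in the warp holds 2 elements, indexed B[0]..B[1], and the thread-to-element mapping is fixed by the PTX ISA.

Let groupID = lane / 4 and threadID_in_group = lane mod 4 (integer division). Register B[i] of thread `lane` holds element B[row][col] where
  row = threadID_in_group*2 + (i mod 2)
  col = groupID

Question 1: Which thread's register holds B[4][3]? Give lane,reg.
14,0

c:3=>grp=3  r:4=>tig=2,lo=0
L=3*4+2=14  i=0=0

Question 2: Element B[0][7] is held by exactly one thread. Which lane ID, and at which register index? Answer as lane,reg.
28,0

c=7⇒gr=7  r=0⇒th=0,odd=0
L=7*4+0=28  i=0=0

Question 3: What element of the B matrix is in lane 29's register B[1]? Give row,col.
lane 29->29/4=7, 29 mod 4=1
i=1  r:2·1+1->3  c:7

3,7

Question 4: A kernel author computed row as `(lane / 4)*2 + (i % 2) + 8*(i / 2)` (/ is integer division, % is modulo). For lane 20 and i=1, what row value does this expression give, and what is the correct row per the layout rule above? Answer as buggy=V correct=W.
buggy=11 correct=1

`(lane / 4)*2 + (i % 2) + 8*(i / 2)`[20,1]->11
L=20->g=20>>2=5, t=20&3=0
[1]->row 0·2+1=1  col g=5
row: 11 vs 1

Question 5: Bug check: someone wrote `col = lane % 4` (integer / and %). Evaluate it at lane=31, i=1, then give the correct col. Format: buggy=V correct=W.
buggy=3 correct=7

`lane % 4`[31,1]->3
lane 31: g=7 (31/4), t=3 (31%4)
i=1: r=3*2+1=7, c=g=7
col: 3 vs 7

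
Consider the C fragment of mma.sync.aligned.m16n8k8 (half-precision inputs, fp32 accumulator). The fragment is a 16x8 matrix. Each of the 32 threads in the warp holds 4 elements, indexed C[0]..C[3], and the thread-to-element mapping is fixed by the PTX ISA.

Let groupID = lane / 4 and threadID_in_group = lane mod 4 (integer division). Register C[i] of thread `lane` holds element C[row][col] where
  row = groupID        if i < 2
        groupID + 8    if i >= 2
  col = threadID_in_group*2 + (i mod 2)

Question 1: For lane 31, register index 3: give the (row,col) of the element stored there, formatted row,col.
31: gid=7,tid=3
[3] (7+8,3*2+1) = (15,7)

15,7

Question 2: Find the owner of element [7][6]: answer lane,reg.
31,0

r=7->g=7,rb=0  c=6->t=3,b0=0
L=7*4+3=31  i=0*2+0=0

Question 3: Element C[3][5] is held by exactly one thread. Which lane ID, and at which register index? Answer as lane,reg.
14,1

r=3->g=3,rb=0  c=5->t=2,b0=1
L=3*4+2=14  i=0*2+1=1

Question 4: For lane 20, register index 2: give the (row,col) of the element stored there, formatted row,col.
13,0

lane 20: G=5 (20/4), T=0 (20%4)
i=2: r=5+8=13, c=0*2+0=0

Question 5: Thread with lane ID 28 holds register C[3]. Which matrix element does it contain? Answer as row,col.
lane 28->28/4=7, 28 mod 4=0
i=3  r:7+8->15  c:2·0+1->1

15,1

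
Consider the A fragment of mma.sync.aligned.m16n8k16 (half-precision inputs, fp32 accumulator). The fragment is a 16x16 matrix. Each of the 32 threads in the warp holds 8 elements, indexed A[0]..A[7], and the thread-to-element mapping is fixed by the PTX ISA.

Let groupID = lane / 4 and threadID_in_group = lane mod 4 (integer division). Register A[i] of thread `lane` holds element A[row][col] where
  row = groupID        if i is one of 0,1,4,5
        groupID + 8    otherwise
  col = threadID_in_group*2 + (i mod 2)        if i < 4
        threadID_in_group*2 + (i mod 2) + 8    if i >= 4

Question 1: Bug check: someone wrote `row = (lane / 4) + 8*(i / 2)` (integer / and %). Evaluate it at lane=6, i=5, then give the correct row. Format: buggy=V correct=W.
buggy=17 correct=1

`(lane / 4) + 8*(i / 2)`[6,5]=>17
lane 6: grp=1 (6/4), tig=2 (6%4)
i=5: r=1+0=1, c=2*2+1+8=13
row: 17 vs 1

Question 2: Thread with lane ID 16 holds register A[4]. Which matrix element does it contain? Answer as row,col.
lane 16⇒16/4=4, 16 mod 4=0
i=4  r:4+0⇒4  c:2·0+0+8⇒8

4,8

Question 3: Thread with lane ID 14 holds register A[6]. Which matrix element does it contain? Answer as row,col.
lane 14=>14/4=3, 14 mod 4=2
i=6  r:3+8=>11  c:2·2+0+8=>12

11,12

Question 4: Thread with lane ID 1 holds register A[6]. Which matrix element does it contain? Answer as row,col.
L=1=>grp=1>>2=0, tig=1&3=1
[6]=>row 0+8=8  col 1·2+0+8=10

8,10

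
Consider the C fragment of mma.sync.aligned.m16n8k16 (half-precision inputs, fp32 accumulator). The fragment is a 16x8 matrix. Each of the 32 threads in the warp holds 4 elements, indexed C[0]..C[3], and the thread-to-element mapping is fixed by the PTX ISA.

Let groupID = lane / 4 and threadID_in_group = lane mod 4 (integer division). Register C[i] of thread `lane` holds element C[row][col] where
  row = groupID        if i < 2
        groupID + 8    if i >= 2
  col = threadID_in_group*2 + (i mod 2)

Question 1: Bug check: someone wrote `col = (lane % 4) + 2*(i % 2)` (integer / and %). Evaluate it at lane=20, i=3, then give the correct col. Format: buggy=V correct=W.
buggy=2 correct=1

`(lane % 4) + 2*(i % 2)`[20,3]=>2
lane 20: grp=5 (20/4), tig=0 (20%4)
i=3: r=5+8=13, c=0*2+1=1
col: 2 vs 1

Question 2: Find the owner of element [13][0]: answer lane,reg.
20,2

r=13→G=5,rhi=1  c=0→T=0,p=0
L=5*4+0=20  i=1*2+0=2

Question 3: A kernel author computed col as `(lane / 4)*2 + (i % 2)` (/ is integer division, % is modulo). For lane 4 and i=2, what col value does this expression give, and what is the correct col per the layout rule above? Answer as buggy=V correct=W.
buggy=2 correct=0

`(lane / 4)*2 + (i % 2)`[4,2]->2
lane 4: g=1 (4/4), t=0 (4%4)
i=2: r=1+8=9, c=0*2+0=0
col: 2 vs 0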